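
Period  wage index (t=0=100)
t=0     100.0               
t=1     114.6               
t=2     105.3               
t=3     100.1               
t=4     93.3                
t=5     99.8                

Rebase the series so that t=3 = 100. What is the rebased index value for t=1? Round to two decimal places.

Rebased(t=1) = 114.6 / 100.1 × 100 = 114.4855

114.49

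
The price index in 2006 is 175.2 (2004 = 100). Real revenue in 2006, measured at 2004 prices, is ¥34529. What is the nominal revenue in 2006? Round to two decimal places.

60494.81

Nominal = Real × (Index/100) = 34529 × (175.2/100)
        = 34529 × 1.752 = 60494.8080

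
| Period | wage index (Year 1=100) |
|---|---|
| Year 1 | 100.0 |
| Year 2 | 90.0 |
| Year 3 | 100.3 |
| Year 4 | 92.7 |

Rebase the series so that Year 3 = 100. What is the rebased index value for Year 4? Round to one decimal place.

92.4

Rebased(Year 4) = 92.7 / 100.3 × 100 = 92.4227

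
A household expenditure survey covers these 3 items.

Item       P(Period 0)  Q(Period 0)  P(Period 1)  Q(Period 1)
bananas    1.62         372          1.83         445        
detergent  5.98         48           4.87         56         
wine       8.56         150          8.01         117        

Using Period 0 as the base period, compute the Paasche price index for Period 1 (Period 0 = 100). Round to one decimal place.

98.4

Paasche price index uses current-period quantities as weights.
ΣP(Period 1)·Q(Period 1) = 1.83×445 + 4.87×56 + 8.01×117 = 814.35 + 272.72 + 937.17 = 2024.24
ΣP(Period 0)·Q(Period 1) = 1.62×445 + 5.98×56 + 8.56×117 = 720.9 + 334.88 + 1001.52 = 2057.3
Index = 2024.24 / 2057.3 × 100 = 98.3930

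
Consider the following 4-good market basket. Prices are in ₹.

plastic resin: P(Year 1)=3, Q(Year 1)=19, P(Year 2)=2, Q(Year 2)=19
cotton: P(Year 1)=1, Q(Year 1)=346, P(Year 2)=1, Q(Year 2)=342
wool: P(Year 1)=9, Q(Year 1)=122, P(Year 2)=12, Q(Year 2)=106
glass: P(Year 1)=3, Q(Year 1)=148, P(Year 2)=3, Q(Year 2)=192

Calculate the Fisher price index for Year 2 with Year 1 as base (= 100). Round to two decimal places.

Laspeyres component (base-period weights):
ΣP(Year 2)Q(Year 1) = 2×19 + 1×346 + 12×122 + 3×148 = 38 + 346 + 1464 + 444 = 2292
ΣP(Year 1)Q(Year 1) = 3×19 + 1×346 + 9×122 + 3×148 = 57 + 346 + 1098 + 444 = 1945
L = 2292 / 1945 × 100 = 117.8406
Paasche component (current-period weights):
ΣP(Year 2)Q(Year 2) = 2×19 + 1×342 + 12×106 + 3×192 = 38 + 342 + 1272 + 576 = 2228
ΣP(Year 1)Q(Year 2) = 3×19 + 1×342 + 9×106 + 3×192 = 57 + 342 + 954 + 576 = 1929
P = 2228 / 1929 × 100 = 115.5003
Fisher = √(L × P) = √(117.8406 × 115.5003) = 116.6646

116.66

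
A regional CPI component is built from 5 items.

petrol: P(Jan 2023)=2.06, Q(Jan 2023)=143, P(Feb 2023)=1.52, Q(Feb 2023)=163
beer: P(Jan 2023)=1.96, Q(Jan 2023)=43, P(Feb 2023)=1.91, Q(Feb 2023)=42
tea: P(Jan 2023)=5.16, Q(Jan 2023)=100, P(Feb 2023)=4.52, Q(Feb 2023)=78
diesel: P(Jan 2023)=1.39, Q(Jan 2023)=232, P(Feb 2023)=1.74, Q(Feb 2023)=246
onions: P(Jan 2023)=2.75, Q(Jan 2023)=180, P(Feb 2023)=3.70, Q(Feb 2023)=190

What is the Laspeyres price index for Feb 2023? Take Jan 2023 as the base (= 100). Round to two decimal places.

106.36

Laspeyres price index uses base-period quantities as weights.
ΣP(Feb 2023)·Q(Jan 2023) = 1.52×143 + 1.91×43 + 4.52×100 + 1.74×232 + 3.70×180 = 217.36 + 82.13 + 452 + 403.68 + 666 = 1821.17
ΣP(Jan 2023)·Q(Jan 2023) = 2.06×143 + 1.96×43 + 5.16×100 + 1.39×232 + 2.75×180 = 294.58 + 84.28 + 516 + 322.48 + 495 = 1712.34
Index = 1821.17 / 1712.34 × 100 = 106.3556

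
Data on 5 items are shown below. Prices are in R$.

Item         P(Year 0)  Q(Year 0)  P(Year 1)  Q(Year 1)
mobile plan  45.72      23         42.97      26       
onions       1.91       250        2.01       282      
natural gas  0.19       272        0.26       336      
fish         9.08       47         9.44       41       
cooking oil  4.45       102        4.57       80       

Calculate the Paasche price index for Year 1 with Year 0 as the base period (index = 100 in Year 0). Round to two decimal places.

100.18

Paasche price index uses current-period quantities as weights.
ΣP(Year 1)·Q(Year 1) = 42.97×26 + 2.01×282 + 0.26×336 + 9.44×41 + 4.57×80 = 1117.22 + 566.82 + 87.36 + 387.04 + 365.6 = 2524.04
ΣP(Year 0)·Q(Year 1) = 45.72×26 + 1.91×282 + 0.19×336 + 9.08×41 + 4.45×80 = 1188.72 + 538.62 + 63.84 + 372.28 + 356 = 2519.46
Index = 2524.04 / 2519.46 × 100 = 100.1818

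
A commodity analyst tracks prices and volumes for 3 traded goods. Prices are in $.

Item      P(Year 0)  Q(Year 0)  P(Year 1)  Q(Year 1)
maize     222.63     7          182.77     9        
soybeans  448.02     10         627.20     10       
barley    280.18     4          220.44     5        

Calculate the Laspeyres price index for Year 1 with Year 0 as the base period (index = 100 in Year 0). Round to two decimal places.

117.79

Laspeyres price index uses base-period quantities as weights.
ΣP(Year 1)·Q(Year 0) = 182.77×7 + 627.20×10 + 220.44×4 = 1279.39 + 6272 + 881.76 = 8433.15
ΣP(Year 0)·Q(Year 0) = 222.63×7 + 448.02×10 + 280.18×4 = 1558.41 + 4480.2 + 1120.72 = 7159.33
Index = 8433.15 / 7159.33 × 100 = 117.7924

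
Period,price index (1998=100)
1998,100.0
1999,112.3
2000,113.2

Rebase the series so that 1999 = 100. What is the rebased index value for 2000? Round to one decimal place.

100.8

Rebased(2000) = 113.2 / 112.3 × 100 = 100.8014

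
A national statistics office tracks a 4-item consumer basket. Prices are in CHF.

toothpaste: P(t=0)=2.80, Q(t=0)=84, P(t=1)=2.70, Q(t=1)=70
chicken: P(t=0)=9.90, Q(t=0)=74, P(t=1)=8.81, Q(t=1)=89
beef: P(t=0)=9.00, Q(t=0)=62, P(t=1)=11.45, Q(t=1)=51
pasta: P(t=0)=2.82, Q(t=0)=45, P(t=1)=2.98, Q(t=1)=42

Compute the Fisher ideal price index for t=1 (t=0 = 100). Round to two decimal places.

Laspeyres component (base-period weights):
ΣP(t=1)Q(t=0) = 2.70×84 + 8.81×74 + 11.45×62 + 2.98×45 = 226.8 + 651.94 + 709.9 + 134.1 = 1722.74
ΣP(t=0)Q(t=0) = 2.80×84 + 9.90×74 + 9.00×62 + 2.82×45 = 235.2 + 732.6 + 558 + 126.9 = 1652.7
L = 1722.74 / 1652.7 × 100 = 104.2379
Paasche component (current-period weights):
ΣP(t=1)Q(t=1) = 2.70×70 + 8.81×89 + 11.45×51 + 2.98×42 = 189 + 784.09 + 583.95 + 125.16 = 1682.2
ΣP(t=0)Q(t=1) = 2.80×70 + 9.90×89 + 9.00×51 + 2.82×42 = 196 + 881.1 + 459 + 118.44 = 1654.54
P = 1682.2 / 1654.54 × 100 = 101.6718
Fisher = √(L × P) = √(104.2379 × 101.6718) = 102.9468

102.95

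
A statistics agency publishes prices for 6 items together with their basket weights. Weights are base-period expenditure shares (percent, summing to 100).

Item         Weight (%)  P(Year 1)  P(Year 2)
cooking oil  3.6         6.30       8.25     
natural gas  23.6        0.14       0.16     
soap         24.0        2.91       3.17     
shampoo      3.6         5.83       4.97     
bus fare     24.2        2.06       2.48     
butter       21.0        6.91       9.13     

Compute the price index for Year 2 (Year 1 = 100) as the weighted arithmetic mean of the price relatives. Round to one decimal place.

cooking oil: 3.6 × (8.25/6.30) = 3.6 × 1.309524 = 4.7143
natural gas: 23.6 × (0.16/0.14) = 23.6 × 1.142857 = 26.9714
soap: 24.0 × (3.17/2.91) = 24.0 × 1.089347 = 26.1443
shampoo: 3.6 × (4.97/5.83) = 3.6 × 0.852487 = 3.0690
bus fare: 24.2 × (2.48/2.06) = 24.2 × 1.203883 = 29.1340
butter: 21.0 × (9.13/6.91) = 21.0 × 1.321274 = 27.7467
Index = Σ wᵢ·(p₁ᵢ/p₀ᵢ) = 4.7143 + 26.9714 + 26.1443 + 3.0690 + 29.1340 + 27.7467 = 117.7797

117.8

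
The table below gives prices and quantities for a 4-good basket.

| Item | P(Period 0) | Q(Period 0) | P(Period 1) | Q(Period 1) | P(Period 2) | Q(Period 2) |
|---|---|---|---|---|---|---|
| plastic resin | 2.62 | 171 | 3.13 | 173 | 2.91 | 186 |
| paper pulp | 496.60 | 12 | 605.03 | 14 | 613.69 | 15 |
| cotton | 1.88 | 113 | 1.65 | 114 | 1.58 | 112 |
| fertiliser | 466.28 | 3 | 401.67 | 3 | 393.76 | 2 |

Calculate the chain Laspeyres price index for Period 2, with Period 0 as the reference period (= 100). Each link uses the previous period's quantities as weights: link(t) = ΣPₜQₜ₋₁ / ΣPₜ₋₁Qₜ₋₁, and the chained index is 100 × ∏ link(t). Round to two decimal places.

Link Period 0→Period 1:
ΣP(Period 1)Q(Period 0) = 3.13×171 + 605.03×12 + 1.65×113 + 401.67×3 = 535.23 + 7260.36 + 186.45 + 1205.01 = 9187.05
ΣP(Period 0)Q(Period 0) = 2.62×171 + 496.60×12 + 1.88×113 + 466.28×3 = 448.02 + 5959.2 + 212.44 + 1398.84 = 8018.5
link = 9187.05/8018.5 = 1.145732
Link Period 1→Period 2:
ΣP(Period 2)Q(Period 1) = 2.91×173 + 613.69×14 + 1.58×114 + 393.76×3 = 503.43 + 8591.66 + 180.12 + 1181.28 = 10456.49
ΣP(Period 1)Q(Period 1) = 3.13×173 + 605.03×14 + 1.65×114 + 401.67×3 = 541.49 + 8470.42 + 188.1 + 1205.01 = 10405.02
link = 10456.49/10405.02 = 1.004947
Chained index = 100 × 1.145732 × 1.004947 = 115.1399

115.14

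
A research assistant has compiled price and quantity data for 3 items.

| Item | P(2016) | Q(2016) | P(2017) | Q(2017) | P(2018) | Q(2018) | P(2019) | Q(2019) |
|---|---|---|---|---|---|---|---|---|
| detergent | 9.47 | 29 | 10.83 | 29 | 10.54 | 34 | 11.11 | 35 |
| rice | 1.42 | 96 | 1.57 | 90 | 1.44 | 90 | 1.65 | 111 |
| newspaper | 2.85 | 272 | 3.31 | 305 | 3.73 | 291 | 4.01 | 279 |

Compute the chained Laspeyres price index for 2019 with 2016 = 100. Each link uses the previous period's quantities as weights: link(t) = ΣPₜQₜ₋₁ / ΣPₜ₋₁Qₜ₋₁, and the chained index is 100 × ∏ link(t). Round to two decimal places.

132.98

Link 2016→2017:
ΣP(2017)Q(2016) = 10.83×29 + 1.57×96 + 3.31×272 = 314.07 + 150.72 + 900.32 = 1365.11
ΣP(2016)Q(2016) = 9.47×29 + 1.42×96 + 2.85×272 = 274.63 + 136.32 + 775.2 = 1186.15
link = 1365.11/1186.15 = 1.150875
Link 2017→2018:
ΣP(2018)Q(2017) = 10.54×29 + 1.44×90 + 3.73×305 = 305.66 + 129.6 + 1137.65 = 1572.91
ΣP(2017)Q(2017) = 10.83×29 + 1.57×90 + 3.31×305 = 314.07 + 141.3 + 1009.55 = 1464.92
link = 1572.91/1464.92 = 1.073717
Link 2018→2019:
ΣP(2019)Q(2018) = 11.11×34 + 1.65×90 + 4.01×291 = 377.74 + 148.5 + 1166.91 = 1693.15
ΣP(2018)Q(2018) = 10.54×34 + 1.44×90 + 3.73×291 = 358.36 + 129.6 + 1085.43 = 1573.39
link = 1693.15/1573.39 = 1.076116
Chained index = 100 × 1.150875 × 1.073717 × 1.076116 = 132.9772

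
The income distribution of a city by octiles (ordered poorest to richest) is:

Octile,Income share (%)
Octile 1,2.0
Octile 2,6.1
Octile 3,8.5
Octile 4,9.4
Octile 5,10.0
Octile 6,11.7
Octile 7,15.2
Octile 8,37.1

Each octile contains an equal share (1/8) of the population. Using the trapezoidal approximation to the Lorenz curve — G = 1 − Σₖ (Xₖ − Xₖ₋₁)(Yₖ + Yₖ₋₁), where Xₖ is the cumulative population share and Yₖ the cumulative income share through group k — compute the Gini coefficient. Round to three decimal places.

0.377

Cumulative income shares Yₖ: 0.0200, 0.0810, 0.1660, 0.2600, 0.3600, 0.4770, 0.6290, 1.0000
Σ (Xₖ−Xₖ₋₁)(Yₖ+Yₖ₋₁) = (1/8)(0.0200+0.0000) + (1/8)(0.0810+0.0200) + (1/8)(0.1660+0.0810) + (1/8)(0.2600+0.1660) + (1/8)(0.3600+0.2600) + (1/8)(0.4770+0.3600) + (1/8)(0.6290+0.4770) + (1/8)(1.0000+0.6290)
  = 0.0025 + 0.0126 + 0.0309 + 0.0533 + 0.0775 + 0.1046 + 0.1382 + 0.2036 = 0.6232
G = 1 − 0.6232 = 0.3768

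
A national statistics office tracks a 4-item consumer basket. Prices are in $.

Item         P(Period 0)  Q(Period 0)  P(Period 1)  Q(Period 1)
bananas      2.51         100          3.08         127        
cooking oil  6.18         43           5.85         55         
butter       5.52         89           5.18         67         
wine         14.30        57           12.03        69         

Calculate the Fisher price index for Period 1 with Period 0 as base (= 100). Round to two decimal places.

93.69

Laspeyres component (base-period weights):
ΣP(Period 1)Q(Period 0) = 3.08×100 + 5.85×43 + 5.18×89 + 12.03×57 = 308 + 251.55 + 461.02 + 685.71 = 1706.28
ΣP(Period 0)Q(Period 0) = 2.51×100 + 6.18×43 + 5.52×89 + 14.30×57 = 251 + 265.74 + 491.28 + 815.1 = 1823.12
L = 1706.28 / 1823.12 × 100 = 93.5912
Paasche component (current-period weights):
ΣP(Period 1)Q(Period 1) = 3.08×127 + 5.85×55 + 5.18×67 + 12.03×69 = 391.16 + 321.75 + 347.06 + 830.07 = 1890.04
ΣP(Period 0)Q(Period 1) = 2.51×127 + 6.18×55 + 5.52×67 + 14.30×69 = 318.77 + 339.9 + 369.84 + 986.7 = 2015.21
P = 1890.04 / 2015.21 × 100 = 93.7887
Fisher = √(L × P) = √(93.5912 × 93.7887) = 93.6899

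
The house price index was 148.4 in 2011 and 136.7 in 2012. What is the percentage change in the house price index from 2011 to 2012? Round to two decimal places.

-7.88%

Change = (136.7 − 148.4) / 148.4 × 100
       = -11.7 / 148.4 × 100 = -7.8841%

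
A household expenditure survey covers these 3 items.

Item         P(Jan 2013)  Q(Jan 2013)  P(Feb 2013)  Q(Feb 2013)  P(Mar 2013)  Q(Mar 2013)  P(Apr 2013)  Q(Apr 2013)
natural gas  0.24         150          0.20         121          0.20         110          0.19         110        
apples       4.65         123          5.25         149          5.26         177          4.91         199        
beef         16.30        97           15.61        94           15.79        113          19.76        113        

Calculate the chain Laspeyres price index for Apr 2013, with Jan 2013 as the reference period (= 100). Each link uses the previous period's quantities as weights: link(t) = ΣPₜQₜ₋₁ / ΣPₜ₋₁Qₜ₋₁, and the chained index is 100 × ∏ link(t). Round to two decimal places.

Link Jan 2013→Feb 2013:
ΣP(Feb 2013)Q(Jan 2013) = 0.20×150 + 5.25×123 + 15.61×97 = 30 + 645.75 + 1514.17 = 2189.92
ΣP(Jan 2013)Q(Jan 2013) = 0.24×150 + 4.65×123 + 16.30×97 = 36 + 571.95 + 1581.1 = 2189.05
link = 2189.92/2189.05 = 1.000397
Link Feb 2013→Mar 2013:
ΣP(Mar 2013)Q(Feb 2013) = 0.20×121 + 5.26×149 + 15.79×94 = 24.2 + 783.74 + 1484.26 = 2292.2
ΣP(Feb 2013)Q(Feb 2013) = 0.20×121 + 5.25×149 + 15.61×94 = 24.2 + 782.25 + 1467.34 = 2273.79
link = 2292.2/2273.79 = 1.008097
Link Mar 2013→Apr 2013:
ΣP(Apr 2013)Q(Mar 2013) = 0.19×110 + 4.91×177 + 19.76×113 = 20.9 + 869.07 + 2232.88 = 3122.85
ΣP(Mar 2013)Q(Mar 2013) = 0.20×110 + 5.26×177 + 15.79×113 = 22 + 931.02 + 1784.27 = 2737.29
link = 3122.85/2737.29 = 1.140855
Chained index = 100 × 1.000397 × 1.008097 × 1.140855 = 115.0549

115.05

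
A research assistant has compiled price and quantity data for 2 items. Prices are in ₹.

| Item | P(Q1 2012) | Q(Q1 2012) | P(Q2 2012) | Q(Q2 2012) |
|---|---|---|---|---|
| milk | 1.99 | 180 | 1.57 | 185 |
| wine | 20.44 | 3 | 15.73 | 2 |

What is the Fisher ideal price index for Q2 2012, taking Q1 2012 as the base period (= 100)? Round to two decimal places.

Laspeyres component (base-period weights):
ΣP(Q2 2012)Q(Q1 2012) = 1.57×180 + 15.73×3 = 282.6 + 47.19 = 329.79
ΣP(Q1 2012)Q(Q1 2012) = 1.99×180 + 20.44×3 = 358.2 + 61.32 = 419.52
L = 329.79 / 419.52 × 100 = 78.6113
Paasche component (current-period weights):
ΣP(Q2 2012)Q(Q2 2012) = 1.57×185 + 15.73×2 = 290.45 + 31.46 = 321.91
ΣP(Q1 2012)Q(Q2 2012) = 1.99×185 + 20.44×2 = 368.15 + 40.88 = 409.03
P = 321.91 / 409.03 × 100 = 78.7008
Fisher = √(L × P) = √(78.6113 × 78.7008) = 78.6560

78.66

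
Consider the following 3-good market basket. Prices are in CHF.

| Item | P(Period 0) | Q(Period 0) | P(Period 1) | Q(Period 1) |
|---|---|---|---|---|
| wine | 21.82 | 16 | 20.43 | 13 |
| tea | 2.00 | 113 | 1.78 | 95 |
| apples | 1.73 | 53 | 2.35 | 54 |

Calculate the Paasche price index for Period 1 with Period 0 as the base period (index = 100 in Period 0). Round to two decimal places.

99.03

Paasche price index uses current-period quantities as weights.
ΣP(Period 1)·Q(Period 1) = 20.43×13 + 1.78×95 + 2.35×54 = 265.59 + 169.1 + 126.9 = 561.59
ΣP(Period 0)·Q(Period 1) = 21.82×13 + 2.00×95 + 1.73×54 = 283.66 + 190 + 93.42 = 567.08
Index = 561.59 / 567.08 × 100 = 99.0319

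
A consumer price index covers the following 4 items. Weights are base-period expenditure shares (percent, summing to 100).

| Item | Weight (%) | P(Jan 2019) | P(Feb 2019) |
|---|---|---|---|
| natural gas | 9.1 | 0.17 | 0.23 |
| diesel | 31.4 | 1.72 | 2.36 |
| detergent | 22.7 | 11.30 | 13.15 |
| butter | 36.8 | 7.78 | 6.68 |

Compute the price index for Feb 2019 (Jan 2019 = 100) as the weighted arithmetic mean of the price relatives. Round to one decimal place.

113.4

natural gas: 9.1 × (0.23/0.17) = 9.1 × 1.352941 = 12.3118
diesel: 31.4 × (2.36/1.72) = 31.4 × 1.372093 = 43.0837
detergent: 22.7 × (13.15/11.30) = 22.7 × 1.163717 = 26.4164
butter: 36.8 × (6.68/7.78) = 36.8 × 0.858612 = 31.5969
Index = Σ wᵢ·(p₁ᵢ/p₀ᵢ) = 12.3118 + 43.0837 + 26.4164 + 31.5969 = 113.4088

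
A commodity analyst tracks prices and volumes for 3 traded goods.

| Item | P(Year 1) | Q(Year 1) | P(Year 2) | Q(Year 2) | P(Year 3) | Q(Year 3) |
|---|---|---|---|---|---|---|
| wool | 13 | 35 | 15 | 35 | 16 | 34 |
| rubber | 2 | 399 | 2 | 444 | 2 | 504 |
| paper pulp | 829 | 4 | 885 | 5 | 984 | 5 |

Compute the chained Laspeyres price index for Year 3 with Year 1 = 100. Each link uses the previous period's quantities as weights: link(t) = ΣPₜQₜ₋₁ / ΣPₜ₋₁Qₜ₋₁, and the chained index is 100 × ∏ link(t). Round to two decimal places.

116.10

Link Year 1→Year 2:
ΣP(Year 2)Q(Year 1) = 15×35 + 2×399 + 885×4 = 525 + 798 + 3540 = 4863
ΣP(Year 1)Q(Year 1) = 13×35 + 2×399 + 829×4 = 455 + 798 + 3316 = 4569
link = 4863/4569 = 1.064347
Link Year 2→Year 3:
ΣP(Year 3)Q(Year 2) = 16×35 + 2×444 + 984×5 = 560 + 888 + 4920 = 6368
ΣP(Year 2)Q(Year 2) = 15×35 + 2×444 + 885×5 = 525 + 888 + 4425 = 5838
link = 6368/5838 = 1.090785
Chained index = 100 × 1.064347 × 1.090785 = 116.0973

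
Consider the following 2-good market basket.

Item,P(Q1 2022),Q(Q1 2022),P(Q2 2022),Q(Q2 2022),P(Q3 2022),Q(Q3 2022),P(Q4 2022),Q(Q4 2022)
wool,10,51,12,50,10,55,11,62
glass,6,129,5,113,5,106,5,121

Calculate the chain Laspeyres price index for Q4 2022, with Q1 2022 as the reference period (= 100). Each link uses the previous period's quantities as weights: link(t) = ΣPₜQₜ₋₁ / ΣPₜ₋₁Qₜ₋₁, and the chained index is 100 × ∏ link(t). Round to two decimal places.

Link Q1 2022→Q2 2022:
ΣP(Q2 2022)Q(Q1 2022) = 12×51 + 5×129 = 612 + 645 = 1257
ΣP(Q1 2022)Q(Q1 2022) = 10×51 + 6×129 = 510 + 774 = 1284
link = 1257/1284 = 0.978972
Link Q2 2022→Q3 2022:
ΣP(Q3 2022)Q(Q2 2022) = 10×50 + 5×113 = 500 + 565 = 1065
ΣP(Q2 2022)Q(Q2 2022) = 12×50 + 5×113 = 600 + 565 = 1165
link = 1065/1165 = 0.914163
Link Q3 2022→Q4 2022:
ΣP(Q4 2022)Q(Q3 2022) = 11×55 + 5×106 = 605 + 530 = 1135
ΣP(Q3 2022)Q(Q3 2022) = 10×55 + 5×106 = 550 + 530 = 1080
link = 1135/1080 = 1.050926
Chained index = 100 × 0.978972 × 0.914163 × 1.050926 = 94.0516

94.05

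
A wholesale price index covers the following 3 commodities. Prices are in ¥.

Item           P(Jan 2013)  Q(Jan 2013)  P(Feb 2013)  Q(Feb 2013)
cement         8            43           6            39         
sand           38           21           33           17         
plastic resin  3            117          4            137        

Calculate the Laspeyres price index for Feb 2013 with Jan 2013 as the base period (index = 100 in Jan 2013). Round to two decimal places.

Laspeyres price index uses base-period quantities as weights.
ΣP(Feb 2013)·Q(Jan 2013) = 6×43 + 33×21 + 4×117 = 258 + 693 + 468 = 1419
ΣP(Jan 2013)·Q(Jan 2013) = 8×43 + 38×21 + 3×117 = 344 + 798 + 351 = 1493
Index = 1419 / 1493 × 100 = 95.0435

95.04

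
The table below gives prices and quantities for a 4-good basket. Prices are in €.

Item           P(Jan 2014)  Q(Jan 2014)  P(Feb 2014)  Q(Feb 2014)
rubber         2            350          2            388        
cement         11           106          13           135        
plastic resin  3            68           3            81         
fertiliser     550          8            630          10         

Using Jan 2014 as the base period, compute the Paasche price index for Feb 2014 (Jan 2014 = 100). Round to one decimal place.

Paasche price index uses current-period quantities as weights.
ΣP(Feb 2014)·Q(Feb 2014) = 2×388 + 13×135 + 3×81 + 630×10 = 776 + 1755 + 243 + 6300 = 9074
ΣP(Jan 2014)·Q(Feb 2014) = 2×388 + 11×135 + 3×81 + 550×10 = 776 + 1485 + 243 + 5500 = 8004
Index = 9074 / 8004 × 100 = 113.3683

113.4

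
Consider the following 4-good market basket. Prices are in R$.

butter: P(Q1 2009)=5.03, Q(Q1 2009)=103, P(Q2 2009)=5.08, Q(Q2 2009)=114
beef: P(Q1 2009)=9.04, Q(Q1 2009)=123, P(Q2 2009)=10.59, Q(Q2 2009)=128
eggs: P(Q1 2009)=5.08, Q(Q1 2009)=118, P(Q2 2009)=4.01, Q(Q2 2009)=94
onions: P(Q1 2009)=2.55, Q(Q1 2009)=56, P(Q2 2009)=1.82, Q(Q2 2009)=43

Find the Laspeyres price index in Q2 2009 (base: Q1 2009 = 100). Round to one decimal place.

Laspeyres price index uses base-period quantities as weights.
ΣP(Q2 2009)·Q(Q1 2009) = 5.08×103 + 10.59×123 + 4.01×118 + 1.82×56 = 523.24 + 1302.57 + 473.18 + 101.92 = 2400.91
ΣP(Q1 2009)·Q(Q1 2009) = 5.03×103 + 9.04×123 + 5.08×118 + 2.55×56 = 518.09 + 1111.92 + 599.44 + 142.8 = 2372.25
Index = 2400.91 / 2372.25 × 100 = 101.2081

101.2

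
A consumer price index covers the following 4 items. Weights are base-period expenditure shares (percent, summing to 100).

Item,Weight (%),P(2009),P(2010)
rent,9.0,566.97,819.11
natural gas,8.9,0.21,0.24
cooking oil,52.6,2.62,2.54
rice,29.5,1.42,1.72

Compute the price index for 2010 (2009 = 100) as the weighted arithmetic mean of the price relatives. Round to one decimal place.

rent: 9.0 × (819.11/566.97) = 9.0 × 1.444715 = 13.0024
natural gas: 8.9 × (0.24/0.21) = 8.9 × 1.142857 = 10.1714
cooking oil: 52.6 × (2.54/2.62) = 52.6 × 0.969466 = 50.9939
rice: 29.5 × (1.72/1.42) = 29.5 × 1.211268 = 35.7324
Index = Σ wᵢ·(p₁ᵢ/p₀ᵢ) = 13.0024 + 10.1714 + 50.9939 + 35.7324 = 109.9002

109.9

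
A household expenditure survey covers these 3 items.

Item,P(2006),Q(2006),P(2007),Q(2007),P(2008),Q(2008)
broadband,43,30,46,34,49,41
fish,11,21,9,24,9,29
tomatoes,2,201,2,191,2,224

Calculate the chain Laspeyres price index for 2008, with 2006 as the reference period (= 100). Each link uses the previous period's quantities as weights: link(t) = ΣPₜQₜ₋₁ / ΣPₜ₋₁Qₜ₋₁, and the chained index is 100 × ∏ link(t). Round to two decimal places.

107.33

Link 2006→2007:
ΣP(2007)Q(2006) = 46×30 + 9×21 + 2×201 = 1380 + 189 + 402 = 1971
ΣP(2006)Q(2006) = 43×30 + 11×21 + 2×201 = 1290 + 231 + 402 = 1923
link = 1971/1923 = 1.024961
Link 2007→2008:
ΣP(2008)Q(2007) = 49×34 + 9×24 + 2×191 = 1666 + 216 + 382 = 2264
ΣP(2007)Q(2007) = 46×34 + 9×24 + 2×191 = 1564 + 216 + 382 = 2162
link = 2264/2162 = 1.047179
Chained index = 100 × 1.024961 × 1.047179 = 107.3317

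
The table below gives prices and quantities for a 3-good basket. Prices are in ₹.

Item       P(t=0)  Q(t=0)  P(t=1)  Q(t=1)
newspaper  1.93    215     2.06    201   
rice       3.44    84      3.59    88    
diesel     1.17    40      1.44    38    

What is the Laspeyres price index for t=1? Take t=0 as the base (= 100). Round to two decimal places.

Laspeyres price index uses base-period quantities as weights.
ΣP(t=1)·Q(t=0) = 2.06×215 + 3.59×84 + 1.44×40 = 442.9 + 301.56 + 57.6 = 802.06
ΣP(t=0)·Q(t=0) = 1.93×215 + 3.44×84 + 1.17×40 = 414.95 + 288.96 + 46.8 = 750.71
Index = 802.06 / 750.71 × 100 = 106.8402

106.84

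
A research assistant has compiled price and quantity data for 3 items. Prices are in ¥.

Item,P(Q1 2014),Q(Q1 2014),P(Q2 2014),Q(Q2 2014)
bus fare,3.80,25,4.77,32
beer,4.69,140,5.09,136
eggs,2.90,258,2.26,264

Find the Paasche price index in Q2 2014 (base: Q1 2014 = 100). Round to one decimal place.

Paasche price index uses current-period quantities as weights.
ΣP(Q2 2014)·Q(Q2 2014) = 4.77×32 + 5.09×136 + 2.26×264 = 152.64 + 692.24 + 596.64 = 1441.52
ΣP(Q1 2014)·Q(Q2 2014) = 3.80×32 + 4.69×136 + 2.90×264 = 121.6 + 637.84 + 765.6 = 1525.04
Index = 1441.52 / 1525.04 × 100 = 94.5234

94.5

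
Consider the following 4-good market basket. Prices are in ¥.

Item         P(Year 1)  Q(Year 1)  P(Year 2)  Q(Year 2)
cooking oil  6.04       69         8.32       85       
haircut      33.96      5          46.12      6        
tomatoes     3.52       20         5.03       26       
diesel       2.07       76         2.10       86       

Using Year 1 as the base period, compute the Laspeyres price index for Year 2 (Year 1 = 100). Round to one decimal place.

130.8

Laspeyres price index uses base-period quantities as weights.
ΣP(Year 2)·Q(Year 1) = 8.32×69 + 46.12×5 + 5.03×20 + 2.10×76 = 574.08 + 230.6 + 100.6 + 159.6 = 1064.88
ΣP(Year 1)·Q(Year 1) = 6.04×69 + 33.96×5 + 3.52×20 + 2.07×76 = 416.76 + 169.8 + 70.4 + 157.32 = 814.28
Index = 1064.88 / 814.28 × 100 = 130.7757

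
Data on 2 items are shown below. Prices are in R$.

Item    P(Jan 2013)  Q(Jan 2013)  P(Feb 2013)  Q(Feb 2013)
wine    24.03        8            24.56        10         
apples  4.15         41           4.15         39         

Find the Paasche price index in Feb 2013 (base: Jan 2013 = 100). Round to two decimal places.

101.32

Paasche price index uses current-period quantities as weights.
ΣP(Feb 2013)·Q(Feb 2013) = 24.56×10 + 4.15×39 = 245.6 + 161.85 = 407.45
ΣP(Jan 2013)·Q(Feb 2013) = 24.03×10 + 4.15×39 = 240.3 + 161.85 = 402.15
Index = 407.45 / 402.15 × 100 = 101.3179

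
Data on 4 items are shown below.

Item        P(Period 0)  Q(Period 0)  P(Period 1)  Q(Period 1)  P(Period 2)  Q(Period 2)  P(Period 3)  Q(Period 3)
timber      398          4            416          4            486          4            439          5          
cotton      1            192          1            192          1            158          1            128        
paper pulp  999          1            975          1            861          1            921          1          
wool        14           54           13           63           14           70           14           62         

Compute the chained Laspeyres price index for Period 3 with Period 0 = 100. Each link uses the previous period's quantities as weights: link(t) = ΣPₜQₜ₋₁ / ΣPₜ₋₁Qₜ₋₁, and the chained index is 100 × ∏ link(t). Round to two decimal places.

Link Period 0→Period 1:
ΣP(Period 1)Q(Period 0) = 416×4 + 1×192 + 975×1 + 13×54 = 1664 + 192 + 975 + 702 = 3533
ΣP(Period 0)Q(Period 0) = 398×4 + 1×192 + 999×1 + 14×54 = 1592 + 192 + 999 + 756 = 3539
link = 3533/3539 = 0.998305
Link Period 1→Period 2:
ΣP(Period 2)Q(Period 1) = 486×4 + 1×192 + 861×1 + 14×63 = 1944 + 192 + 861 + 882 = 3879
ΣP(Period 1)Q(Period 1) = 416×4 + 1×192 + 975×1 + 13×63 = 1664 + 192 + 975 + 819 = 3650
link = 3879/3650 = 1.062740
Link Period 2→Period 3:
ΣP(Period 3)Q(Period 2) = 439×4 + 1×158 + 921×1 + 14×70 = 1756 + 158 + 921 + 980 = 3815
ΣP(Period 2)Q(Period 2) = 486×4 + 1×158 + 861×1 + 14×70 = 1944 + 158 + 861 + 980 = 3943
link = 3815/3943 = 0.967537
Chained index = 100 × 0.998305 × 1.062740 × 0.967537 = 102.6497

102.65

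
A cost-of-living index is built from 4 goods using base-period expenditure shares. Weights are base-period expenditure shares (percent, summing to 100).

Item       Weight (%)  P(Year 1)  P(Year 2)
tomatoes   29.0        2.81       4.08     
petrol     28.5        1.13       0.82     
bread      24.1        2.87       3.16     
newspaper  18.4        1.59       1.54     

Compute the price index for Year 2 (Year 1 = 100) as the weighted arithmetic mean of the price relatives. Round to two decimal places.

107.14

tomatoes: 29.0 × (4.08/2.81) = 29.0 × 1.451957 = 42.1068
petrol: 28.5 × (0.82/1.13) = 28.5 × 0.725664 = 20.6814
bread: 24.1 × (3.16/2.87) = 24.1 × 1.101045 = 26.5352
newspaper: 18.4 × (1.54/1.59) = 18.4 × 0.968553 = 17.8214
Index = Σ wᵢ·(p₁ᵢ/p₀ᵢ) = 42.1068 + 20.6814 + 26.5352 + 17.8214 = 107.1448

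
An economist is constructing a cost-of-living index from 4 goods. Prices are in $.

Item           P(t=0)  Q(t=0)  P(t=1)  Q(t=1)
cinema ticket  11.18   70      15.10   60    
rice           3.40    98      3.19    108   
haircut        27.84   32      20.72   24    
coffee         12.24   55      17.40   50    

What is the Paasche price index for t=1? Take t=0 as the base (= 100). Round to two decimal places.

Paasche price index uses current-period quantities as weights.
ΣP(t=1)·Q(t=1) = 15.10×60 + 3.19×108 + 20.72×24 + 17.40×50 = 906 + 344.52 + 497.28 + 870 = 2617.8
ΣP(t=0)·Q(t=1) = 11.18×60 + 3.40×108 + 27.84×24 + 12.24×50 = 670.8 + 367.2 + 668.16 + 612 = 2318.16
Index = 2617.8 / 2318.16 × 100 = 112.9258

112.93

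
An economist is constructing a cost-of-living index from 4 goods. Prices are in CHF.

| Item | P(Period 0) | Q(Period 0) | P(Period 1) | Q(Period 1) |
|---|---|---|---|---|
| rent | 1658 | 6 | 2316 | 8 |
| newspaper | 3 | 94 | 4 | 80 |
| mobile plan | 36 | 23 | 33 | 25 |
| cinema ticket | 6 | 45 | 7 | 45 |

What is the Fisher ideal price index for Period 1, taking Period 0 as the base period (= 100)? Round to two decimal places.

135.84

Laspeyres component (base-period weights):
ΣP(Period 1)Q(Period 0) = 2316×6 + 4×94 + 33×23 + 7×45 = 13896 + 376 + 759 + 315 = 15346
ΣP(Period 0)Q(Period 0) = 1658×6 + 3×94 + 36×23 + 6×45 = 9948 + 282 + 828 + 270 = 11328
L = 15346 / 11328 × 100 = 135.4696
Paasche component (current-period weights):
ΣP(Period 1)Q(Period 1) = 2316×8 + 4×80 + 33×25 + 7×45 = 18528 + 320 + 825 + 315 = 19988
ΣP(Period 0)Q(Period 1) = 1658×8 + 3×80 + 36×25 + 6×45 = 13264 + 240 + 900 + 270 = 14674
P = 19988 / 14674 × 100 = 136.2137
Fisher = √(L × P) = √(135.4696 × 136.2137) = 135.8412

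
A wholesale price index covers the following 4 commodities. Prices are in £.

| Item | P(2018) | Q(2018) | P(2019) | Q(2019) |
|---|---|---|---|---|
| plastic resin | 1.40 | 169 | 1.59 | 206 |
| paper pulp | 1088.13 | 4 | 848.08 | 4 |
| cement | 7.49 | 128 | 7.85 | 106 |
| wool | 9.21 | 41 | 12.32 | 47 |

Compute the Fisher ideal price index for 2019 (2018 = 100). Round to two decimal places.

Laspeyres component (base-period weights):
ΣP(2019)Q(2018) = 1.59×169 + 848.08×4 + 7.85×128 + 12.32×41 = 268.71 + 3392.32 + 1004.8 + 505.12 = 5170.95
ΣP(2018)Q(2018) = 1.40×169 + 1088.13×4 + 7.49×128 + 9.21×41 = 236.6 + 4352.52 + 958.72 + 377.61 = 5925.45
L = 5170.95 / 5925.45 × 100 = 87.2668
Paasche component (current-period weights):
ΣP(2019)Q(2019) = 1.59×206 + 848.08×4 + 7.85×106 + 12.32×47 = 327.54 + 3392.32 + 832.1 + 579.04 = 5131
ΣP(2018)Q(2019) = 1.40×206 + 1088.13×4 + 7.49×106 + 9.21×47 = 288.4 + 4352.52 + 793.94 + 432.87 = 5867.73
P = 5131 / 5867.73 × 100 = 87.4444
Fisher = √(L × P) = √(87.2668 × 87.4444) = 87.3555

87.36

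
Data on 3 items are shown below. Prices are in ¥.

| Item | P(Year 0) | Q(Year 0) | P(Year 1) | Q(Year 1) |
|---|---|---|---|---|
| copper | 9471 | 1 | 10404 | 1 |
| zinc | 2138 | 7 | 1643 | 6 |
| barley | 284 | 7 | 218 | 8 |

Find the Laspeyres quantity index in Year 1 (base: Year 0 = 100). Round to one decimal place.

Laspeyres quantity index uses base-period prices as weights.
ΣP(Year 0)·Q(Year 1) = 9471×1 + 2138×6 + 284×8 = 9471 + 12828 + 2272 = 24571
ΣP(Year 0)·Q(Year 0) = 9471×1 + 2138×7 + 284×7 = 9471 + 14966 + 1988 = 26425
Index = 24571 / 26425 × 100 = 92.9839

93.0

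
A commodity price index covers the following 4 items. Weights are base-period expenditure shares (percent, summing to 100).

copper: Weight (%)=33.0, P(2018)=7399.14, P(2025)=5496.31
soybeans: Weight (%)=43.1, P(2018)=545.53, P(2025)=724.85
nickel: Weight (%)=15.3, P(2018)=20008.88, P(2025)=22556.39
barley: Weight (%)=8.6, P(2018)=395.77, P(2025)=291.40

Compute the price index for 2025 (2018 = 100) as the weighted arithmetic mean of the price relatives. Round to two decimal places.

105.36

copper: 33.0 × (5496.31/7399.14) = 33.0 × 0.742831 = 24.5134
soybeans: 43.1 × (724.85/545.53) = 43.1 × 1.328708 = 57.2673
nickel: 15.3 × (22556.39/20008.88) = 15.3 × 1.127319 = 17.2480
barley: 8.6 × (291.40/395.77) = 8.6 × 0.736286 = 6.3321
Index = Σ wᵢ·(p₁ᵢ/p₀ᵢ) = 24.5134 + 57.2673 + 17.2480 + 6.3321 = 105.3608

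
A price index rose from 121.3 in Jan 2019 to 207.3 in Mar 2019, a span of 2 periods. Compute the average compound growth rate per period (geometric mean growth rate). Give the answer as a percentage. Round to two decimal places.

30.73%

Growth factor = (207.3/121.3)^(1/2) = (1.708986)^(1/2) = 1.307282
Growth rate = 1.307282 − 1 = 0.307282 = 30.7282%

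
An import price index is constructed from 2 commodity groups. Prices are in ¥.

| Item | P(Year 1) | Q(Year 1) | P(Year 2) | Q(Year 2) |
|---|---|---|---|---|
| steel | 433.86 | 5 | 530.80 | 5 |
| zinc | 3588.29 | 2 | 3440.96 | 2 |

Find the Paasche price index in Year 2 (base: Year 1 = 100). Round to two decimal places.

102.03

Paasche price index uses current-period quantities as weights.
ΣP(Year 2)·Q(Year 2) = 530.80×5 + 3440.96×2 = 2654 + 6881.92 = 9535.92
ΣP(Year 1)·Q(Year 2) = 433.86×5 + 3588.29×2 = 2169.3 + 7176.58 = 9345.88
Index = 9535.92 / 9345.88 × 100 = 102.0334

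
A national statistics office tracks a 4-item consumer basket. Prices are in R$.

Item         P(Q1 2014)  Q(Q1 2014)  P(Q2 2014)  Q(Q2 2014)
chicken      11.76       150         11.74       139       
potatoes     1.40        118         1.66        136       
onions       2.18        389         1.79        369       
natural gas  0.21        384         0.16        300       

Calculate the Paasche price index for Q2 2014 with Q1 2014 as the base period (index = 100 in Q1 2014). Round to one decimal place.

95.3

Paasche price index uses current-period quantities as weights.
ΣP(Q2 2014)·Q(Q2 2014) = 11.74×139 + 1.66×136 + 1.79×369 + 0.16×300 = 1631.86 + 225.76 + 660.51 + 48 = 2566.13
ΣP(Q1 2014)·Q(Q2 2014) = 11.76×139 + 1.40×136 + 2.18×369 + 0.21×300 = 1634.64 + 190.4 + 804.42 + 63 = 2692.46
Index = 2566.13 / 2692.46 × 100 = 95.3080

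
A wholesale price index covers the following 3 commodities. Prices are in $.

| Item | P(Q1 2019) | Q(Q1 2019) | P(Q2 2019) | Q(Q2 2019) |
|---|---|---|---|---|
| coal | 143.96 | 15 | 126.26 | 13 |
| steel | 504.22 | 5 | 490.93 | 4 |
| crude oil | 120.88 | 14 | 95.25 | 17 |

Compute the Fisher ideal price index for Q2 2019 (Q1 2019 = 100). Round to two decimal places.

88.53

Laspeyres component (base-period weights):
ΣP(Q2 2019)Q(Q1 2019) = 126.26×15 + 490.93×5 + 95.25×14 = 1893.9 + 2454.65 + 1333.5 = 5682.05
ΣP(Q1 2019)Q(Q1 2019) = 143.96×15 + 504.22×5 + 120.88×14 = 2159.4 + 2521.1 + 1692.32 = 6372.82
L = 5682.05 / 6372.82 × 100 = 89.1607
Paasche component (current-period weights):
ΣP(Q2 2019)Q(Q2 2019) = 126.26×13 + 490.93×4 + 95.25×17 = 1641.38 + 1963.72 + 1619.25 = 5224.35
ΣP(Q1 2019)Q(Q2 2019) = 143.96×13 + 504.22×4 + 120.88×17 = 1871.48 + 2016.88 + 2054.96 = 5943.32
P = 5224.35 / 5943.32 × 100 = 87.9029
Fisher = √(L × P) = √(89.1607 × 87.9029) = 88.5296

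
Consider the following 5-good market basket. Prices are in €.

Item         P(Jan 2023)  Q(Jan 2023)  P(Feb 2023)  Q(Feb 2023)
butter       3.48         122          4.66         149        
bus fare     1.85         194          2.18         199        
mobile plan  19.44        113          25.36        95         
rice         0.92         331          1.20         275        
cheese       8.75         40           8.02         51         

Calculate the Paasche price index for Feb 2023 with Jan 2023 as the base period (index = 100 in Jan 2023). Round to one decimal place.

Paasche price index uses current-period quantities as weights.
ΣP(Feb 2023)·Q(Feb 2023) = 4.66×149 + 2.18×199 + 25.36×95 + 1.20×275 + 8.02×51 = 694.34 + 433.82 + 2409.2 + 330 + 409.02 = 4276.38
ΣP(Jan 2023)·Q(Feb 2023) = 3.48×149 + 1.85×199 + 19.44×95 + 0.92×275 + 8.75×51 = 518.52 + 368.15 + 1846.8 + 253 + 446.25 = 3432.72
Index = 4276.38 / 3432.72 × 100 = 124.5770

124.6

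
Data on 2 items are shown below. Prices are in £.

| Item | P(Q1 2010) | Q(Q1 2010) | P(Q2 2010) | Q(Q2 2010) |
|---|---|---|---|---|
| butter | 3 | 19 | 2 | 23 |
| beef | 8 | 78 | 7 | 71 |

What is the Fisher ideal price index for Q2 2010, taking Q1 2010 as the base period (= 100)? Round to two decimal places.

85.50

Laspeyres component (base-period weights):
ΣP(Q2 2010)Q(Q1 2010) = 2×19 + 7×78 = 38 + 546 = 584
ΣP(Q1 2010)Q(Q1 2010) = 3×19 + 8×78 = 57 + 624 = 681
L = 584 / 681 × 100 = 85.7562
Paasche component (current-period weights):
ΣP(Q2 2010)Q(Q2 2010) = 2×23 + 7×71 = 46 + 497 = 543
ΣP(Q1 2010)Q(Q2 2010) = 3×23 + 8×71 = 69 + 568 = 637
P = 543 / 637 × 100 = 85.2433
Fisher = √(L × P) = √(85.7562 × 85.2433) = 85.4994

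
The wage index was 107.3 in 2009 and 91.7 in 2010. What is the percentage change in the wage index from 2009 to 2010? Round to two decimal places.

Change = (91.7 − 107.3) / 107.3 × 100
       = -15.6 / 107.3 × 100 = -14.5387%

-14.54%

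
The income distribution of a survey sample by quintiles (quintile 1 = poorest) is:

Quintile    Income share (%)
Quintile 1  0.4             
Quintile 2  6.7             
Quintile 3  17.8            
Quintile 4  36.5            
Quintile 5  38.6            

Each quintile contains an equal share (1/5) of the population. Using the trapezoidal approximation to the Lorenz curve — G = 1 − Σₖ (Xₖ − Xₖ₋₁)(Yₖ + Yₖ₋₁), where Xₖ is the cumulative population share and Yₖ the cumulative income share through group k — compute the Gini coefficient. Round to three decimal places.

Cumulative income shares Yₖ: 0.0040, 0.0710, 0.2490, 0.6140, 1.0000
Σ (Xₖ−Xₖ₋₁)(Yₖ+Yₖ₋₁) = (1/5)(0.0040+0.0000) + (1/5)(0.0710+0.0040) + (1/5)(0.2490+0.0710) + (1/5)(0.6140+0.2490) + (1/5)(1.0000+0.6140)
  = 0.0008 + 0.0150 + 0.0640 + 0.1726 + 0.3228 = 0.5752
G = 1 − 0.5752 = 0.4248

0.425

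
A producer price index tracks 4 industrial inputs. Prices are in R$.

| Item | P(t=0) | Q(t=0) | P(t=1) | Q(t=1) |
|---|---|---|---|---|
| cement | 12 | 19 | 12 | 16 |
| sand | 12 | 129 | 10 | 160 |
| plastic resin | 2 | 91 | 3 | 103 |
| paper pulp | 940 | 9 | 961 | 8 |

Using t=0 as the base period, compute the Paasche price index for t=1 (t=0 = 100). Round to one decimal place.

99.5

Paasche price index uses current-period quantities as weights.
ΣP(t=1)·Q(t=1) = 12×16 + 10×160 + 3×103 + 961×8 = 192 + 1600 + 309 + 7688 = 9789
ΣP(t=0)·Q(t=1) = 12×16 + 12×160 + 2×103 + 940×8 = 192 + 1920 + 206 + 7520 = 9838
Index = 9789 / 9838 × 100 = 99.5019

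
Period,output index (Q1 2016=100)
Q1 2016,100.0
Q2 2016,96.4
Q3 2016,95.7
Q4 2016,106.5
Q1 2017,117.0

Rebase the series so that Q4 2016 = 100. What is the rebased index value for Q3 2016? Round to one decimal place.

89.9

Rebased(Q3 2016) = 95.7 / 106.5 × 100 = 89.8592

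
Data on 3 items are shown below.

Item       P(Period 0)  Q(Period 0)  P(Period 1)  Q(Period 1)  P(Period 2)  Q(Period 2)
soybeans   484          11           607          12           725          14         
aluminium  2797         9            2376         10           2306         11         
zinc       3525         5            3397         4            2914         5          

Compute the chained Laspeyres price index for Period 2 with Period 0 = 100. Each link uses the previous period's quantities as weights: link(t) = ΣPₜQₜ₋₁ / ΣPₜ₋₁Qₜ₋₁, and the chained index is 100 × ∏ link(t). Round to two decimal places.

Link Period 0→Period 1:
ΣP(Period 1)Q(Period 0) = 607×11 + 2376×9 + 3397×5 = 6677 + 21384 + 16985 = 45046
ΣP(Period 0)Q(Period 0) = 484×11 + 2797×9 + 3525×5 = 5324 + 25173 + 17625 = 48122
link = 45046/48122 = 0.936079
Link Period 1→Period 2:
ΣP(Period 2)Q(Period 1) = 725×12 + 2306×10 + 2914×4 = 8700 + 23060 + 11656 = 43416
ΣP(Period 1)Q(Period 1) = 607×12 + 2376×10 + 3397×4 = 7284 + 23760 + 13588 = 44632
link = 43416/44632 = 0.972755
Chained index = 100 × 0.936079 × 0.972755 = 91.0576

91.06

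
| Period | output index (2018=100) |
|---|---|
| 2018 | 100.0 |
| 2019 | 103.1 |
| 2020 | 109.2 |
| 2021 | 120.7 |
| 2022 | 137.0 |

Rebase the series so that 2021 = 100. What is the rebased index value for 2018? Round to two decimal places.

82.85

Rebased(2018) = 100.0 / 120.7 × 100 = 82.8500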